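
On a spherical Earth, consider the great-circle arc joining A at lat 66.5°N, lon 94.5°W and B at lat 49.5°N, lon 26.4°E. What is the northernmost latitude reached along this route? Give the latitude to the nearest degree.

≈ 74°N

The great circle lies in the plane with unit normal n̂ = (p₁ × p₂)/|p₁ × p₂|.
Here n̂_z ≈ +0.269; the vertex latitude is φ_max = arccos|n̂_z| ≈ 74.4°.
Check via Clairaut: cos φ_max = |cos φ₁| · sin C = cos(66.5°)·sin(42.5°) ≈ 0.269, again giving ≈ 74.4°.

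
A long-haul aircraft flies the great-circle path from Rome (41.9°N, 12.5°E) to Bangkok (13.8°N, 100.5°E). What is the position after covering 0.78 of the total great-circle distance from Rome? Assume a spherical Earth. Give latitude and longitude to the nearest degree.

≈ (25°N, 86°E)

Write both endpoints as unit vectors p₁, p₂ with components (cos φ cos λ, cos φ sin λ, sin φ).
The central angle between the endpoints is δ = arccos(p₁·p₂) ≈ 1.385 rad (79.4°).
Interpolate at f = 0.78 with slerp weights a = sin((1−f)δ)/sin δ ≈ 0.305, b = sin(fδ)/sin δ ≈ 0.898.
p = a·p₁ + b·p₂ ≈ (0.063, 0.906, 0.418); φ = arcsin(p_z) ≈ 24.71°, λ = atan2(p_y, p_x) ≈ 86.02°.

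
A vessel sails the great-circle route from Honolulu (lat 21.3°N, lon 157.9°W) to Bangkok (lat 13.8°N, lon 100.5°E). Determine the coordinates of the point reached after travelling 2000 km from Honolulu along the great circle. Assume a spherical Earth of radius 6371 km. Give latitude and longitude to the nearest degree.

≈ lat 25°N, lon 177°W

The haversine formula gives a central angle δ ≈ 1.666 rad (95.5°) between the endpoints. The total great-circle distance is δ·R ≈ 1.666 × 6371 ≈ 10616 km, so the target fraction is f = 2000/10616 ≈ 0.188.
Interpolate at f ≈ 0.188 with slerp weights a = sin((1−f)δ)/sin δ ≈ 0.981, b = sin(fδ)/sin δ ≈ 0.310.
p = a·p₁ + b·p₂ ≈ (-0.901, -0.048, 0.430); φ = arcsin(p_z) ≈ 25.48°, λ = atan2(p_y, p_x) ≈ -176.98°.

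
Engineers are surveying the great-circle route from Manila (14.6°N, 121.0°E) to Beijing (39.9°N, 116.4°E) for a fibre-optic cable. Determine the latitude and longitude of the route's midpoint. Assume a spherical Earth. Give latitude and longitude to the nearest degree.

The haversine formula gives a central angle δ ≈ 0.447 rad (25.6°) between the endpoints.
Interpolate at f = 1/2 with slerp weights a = sin((1−f)δ)/sin δ ≈ 0.513, b = sin(fδ)/sin δ ≈ 0.513.
p = a·p₁ + b·p₂ ≈ (-0.430, 0.778, 0.458); φ = arcsin(p_z) ≈ 27.27°, λ = atan2(p_y, p_x) ≈ 118.97°.

≈ 27°N, 119°E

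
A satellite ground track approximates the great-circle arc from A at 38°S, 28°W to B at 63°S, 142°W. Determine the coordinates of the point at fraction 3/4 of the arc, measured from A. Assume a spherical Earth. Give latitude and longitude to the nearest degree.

Convert each endpoint to a unit vector on the sphere (x = cos φ cos λ, y = cos φ sin λ, z = sin φ).
The central angle between the endpoints is δ = arccos(p₁·p₂) ≈ 1.156 rad (66.2°).
Interpolate at f = 3/4 with slerp weights a = sin((1−f)δ)/sin δ ≈ 0.311, b = sin(fδ)/sin δ ≈ 0.833.
p = a·p₁ + b·p₂ ≈ (-0.081, -0.348, -0.934); φ = arcsin(p_z) ≈ -69.06°, λ = atan2(p_y, p_x) ≈ -103.16°.

≈ 69°S, 103°W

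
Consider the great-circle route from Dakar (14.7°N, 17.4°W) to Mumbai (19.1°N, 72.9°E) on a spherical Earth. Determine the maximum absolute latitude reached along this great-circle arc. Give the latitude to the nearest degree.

≈ 24°N

The great circle lies in the plane with unit normal n̂ = (p₁ × p₂)/|p₁ × p₂|.
Here n̂_z ≈ +0.917; the vertex latitude is φ_max = arccos|n̂_z| ≈ 23.5°.
Check via Clairaut: cos φ_max = |cos φ₁| · sin C = cos(14.7°)·sin(71.4°) ≈ 0.917, again giving ≈ 23.5°.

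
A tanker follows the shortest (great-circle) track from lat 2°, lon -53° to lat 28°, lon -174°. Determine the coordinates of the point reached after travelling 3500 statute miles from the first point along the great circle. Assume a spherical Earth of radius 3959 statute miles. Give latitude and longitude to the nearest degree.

Convert each endpoint to a unit vector on the sphere (x = cos φ cos λ, y = cos φ sin λ, z = sin φ).
The central angle between the endpoints is δ = arccos(p₁·p₂) ≈ 2.024 rad (116.0°). The total great-circle distance is δ·R ≈ 2.024 × 3959 ≈ 8014 mi, so the target fraction is f = 3500/8014 ≈ 0.437.
Interpolate at f ≈ 0.437 with slerp weights a = sin((1−f)δ)/sin δ ≈ 1.011, b = sin(fδ)/sin δ ≈ 0.860.
p = a·p₁ + b·p₂ ≈ (-0.147, -0.886, 0.439); φ = arcsin(p_z) ≈ 26.05°, λ = atan2(p_y, p_x) ≈ -99.44°.

≈ lat 26°, lon -99°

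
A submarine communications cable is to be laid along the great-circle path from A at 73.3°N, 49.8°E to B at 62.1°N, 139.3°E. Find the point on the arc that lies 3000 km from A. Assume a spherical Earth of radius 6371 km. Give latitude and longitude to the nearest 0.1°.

The haversine formula gives a central angle δ ≈ 0.559 rad (32.0°) between the endpoints. The total great-circle distance is δ·R ≈ 0.559 × 6371 ≈ 3563 km, so the target fraction is f = 3000/3563 ≈ 0.842.
Interpolate at f ≈ 0.842 with slerp weights a = sin((1−f)δ)/sin δ ≈ 0.166, b = sin(fδ)/sin δ ≈ 0.855.
p = a·p₁ + b·p₂ ≈ (-0.273, 0.297, 0.915); φ = arcsin(p_z) ≈ 66.21°, λ = atan2(p_y, p_x) ≈ 132.50°.

≈ 66.2°N, 132.5°E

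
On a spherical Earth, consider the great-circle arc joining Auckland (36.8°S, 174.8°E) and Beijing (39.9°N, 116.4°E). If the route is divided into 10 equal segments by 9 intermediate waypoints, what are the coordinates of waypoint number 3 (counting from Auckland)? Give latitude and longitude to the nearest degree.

Write both endpoints as unit vectors p₁, p₂ with components (cos φ cos λ, cos φ sin λ, sin φ).
The central angle between the endpoints is δ = arccos(p₁·p₂) ≈ 1.633 rad (93.6°).
Interpolate at f = 3/10 with slerp weights a = sin((1−f)δ)/sin δ ≈ 0.912, b = sin(fδ)/sin δ ≈ 0.472.
p = a·p₁ + b·p₂ ≈ (-0.888, 0.390, -0.244); φ = arcsin(p_z) ≈ -14.11°, λ = atan2(p_y, p_x) ≈ 156.28°.

≈ 14°S, 156°E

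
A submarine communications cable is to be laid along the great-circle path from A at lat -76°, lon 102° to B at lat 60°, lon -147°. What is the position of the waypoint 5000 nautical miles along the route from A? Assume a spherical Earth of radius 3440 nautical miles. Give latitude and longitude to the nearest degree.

≈ lat -5°, lon -174°

Convert each endpoint to a unit vector on the sphere (x = cos φ cos λ, y = cos φ sin λ, z = sin φ).
The central angle between the endpoints is δ = arccos(p₁·p₂) ≈ 2.654 rad (152.1°). The total great-circle distance is δ·R ≈ 2.654 × 3440 ≈ 9131 nmi, so the target fraction is f = 5000/9131 ≈ 0.548.
Interpolate at f ≈ 0.548 with slerp weights a = sin((1−f)δ)/sin δ ≈ 1.992, b = sin(fδ)/sin δ ≈ 2.121.
p = a·p₁ + b·p₂ ≈ (-0.990, -0.106, -0.095); φ = arcsin(p_z) ≈ -5.47°, λ = atan2(p_y, p_x) ≈ -173.86°.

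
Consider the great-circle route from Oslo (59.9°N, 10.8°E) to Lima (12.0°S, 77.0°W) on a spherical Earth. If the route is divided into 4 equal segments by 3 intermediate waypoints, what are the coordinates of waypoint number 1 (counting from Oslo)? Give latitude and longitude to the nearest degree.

≈ 49°N, 29°W

From cos δ = sin φ₁ sin φ₂ + cos φ₁ cos φ₂ cos Δλ, the central angle is δ ≈ 1.733 rad (99.3°).
Interpolate at f = 1/4 with slerp weights a = sin((1−f)δ)/sin δ ≈ 0.976, b = sin(fδ)/sin δ ≈ 0.425.
p = a·p₁ + b·p₂ ≈ (0.574, -0.314, 0.756); φ = arcsin(p_z) ≈ 49.12°, λ = atan2(p_y, p_x) ≈ -28.63°.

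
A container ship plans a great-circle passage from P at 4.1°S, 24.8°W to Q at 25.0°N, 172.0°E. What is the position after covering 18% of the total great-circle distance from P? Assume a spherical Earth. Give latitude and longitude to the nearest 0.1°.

≈ 18.1°N, 41.5°W

Convert each endpoint to a unit vector on the sphere (x = cos φ cos λ, y = cos φ sin λ, z = sin φ).
The central angle between the endpoints is δ = arccos(p₁·p₂) ≈ 2.681 rad (153.6°).
Interpolate at f = 0.18 with slerp weights a = sin((1−f)δ)/sin δ ≈ 1.820, b = sin(fδ)/sin δ ≈ 1.043.
p = a·p₁ + b·p₂ ≈ (0.712, -0.630, 0.311); φ = arcsin(p_z) ≈ 18.10°, λ = atan2(p_y, p_x) ≈ -41.51°.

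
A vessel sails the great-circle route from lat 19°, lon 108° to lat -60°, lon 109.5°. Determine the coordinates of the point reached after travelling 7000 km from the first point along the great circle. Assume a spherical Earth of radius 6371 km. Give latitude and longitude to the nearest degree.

≈ lat -44°, lon 109°

Write both endpoints as unit vectors p₁, p₂ with components (cos φ cos λ, cos φ sin λ, sin φ).
The central angle between the endpoints is δ = arccos(p₁·p₂) ≈ 1.379 rad (79.0°). The total great-circle distance is δ·R ≈ 1.379 × 6371 ≈ 8785 km, so the target fraction is f = 7000/8785 ≈ 0.797.
Interpolate at f ≈ 0.797 with slerp weights a = sin((1−f)δ)/sin δ ≈ 0.282, b = sin(fδ)/sin δ ≈ 0.907.
p = a·p₁ + b·p₂ ≈ (-0.234, 0.681, -0.694); φ = arcsin(p_z) ≈ -43.95°, λ = atan2(p_y, p_x) ≈ 108.95°.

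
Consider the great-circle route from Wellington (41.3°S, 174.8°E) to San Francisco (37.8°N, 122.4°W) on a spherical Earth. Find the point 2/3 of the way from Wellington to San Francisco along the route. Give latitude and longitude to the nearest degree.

≈ 12°N, 144°W

Write both endpoints as unit vectors p₁, p₂ with components (cos φ cos λ, cos φ sin λ, sin φ).
The central angle between the endpoints is δ = arccos(p₁·p₂) ≈ 1.704 rad (97.7°).
Interpolate at f = 2/3 with slerp weights a = sin((1−f)δ)/sin δ ≈ 0.543, b = sin(fδ)/sin δ ≈ 0.915.
p = a·p₁ + b·p₂ ≈ (-0.794, -0.574, 0.203); φ = arcsin(p_z) ≈ 11.69°, λ = atan2(p_y, p_x) ≈ -144.14°.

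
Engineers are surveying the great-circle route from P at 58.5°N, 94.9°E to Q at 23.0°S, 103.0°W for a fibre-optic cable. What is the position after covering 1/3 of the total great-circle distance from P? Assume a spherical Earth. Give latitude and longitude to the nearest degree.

≈ 67°N, 144°W

Convert each endpoint to a unit vector on the sphere (x = cos φ cos λ, y = cos φ sin λ, z = sin φ).
The central angle between the endpoints is δ = arccos(p₁·p₂) ≈ 2.483 rad (142.3°).
Interpolate at f = 1/3 with slerp weights a = sin((1−f)δ)/sin δ ≈ 1.628, b = sin(fδ)/sin δ ≈ 1.203.
p = a·p₁ + b·p₂ ≈ (-0.322, -0.232, 0.918); φ = arcsin(p_z) ≈ 66.64°, λ = atan2(p_y, p_x) ≈ -144.26°.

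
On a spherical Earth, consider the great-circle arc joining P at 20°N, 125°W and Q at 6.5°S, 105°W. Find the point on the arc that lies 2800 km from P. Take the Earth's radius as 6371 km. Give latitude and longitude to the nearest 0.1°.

Convert each endpoint to a unit vector on the sphere (x = cos φ cos λ, y = cos φ sin λ, z = sin φ).
The central angle between the endpoints is δ = arccos(p₁·p₂) ≈ 0.576 rad (33.0°). The total great-circle distance is δ·R ≈ 0.576 × 6371 ≈ 3670 km, so the target fraction is f = 2800/3670 ≈ 0.763.
Interpolate at f ≈ 0.763 with slerp weights a = sin((1−f)δ)/sin δ ≈ 0.250, b = sin(fδ)/sin δ ≈ 0.781.
p = a·p₁ + b·p₂ ≈ (-0.336, -0.942, -0.003); φ = arcsin(p_z) ≈ -0.17°, λ = atan2(p_y, p_x) ≈ -109.61°.

≈ 0.2°S, 109.6°W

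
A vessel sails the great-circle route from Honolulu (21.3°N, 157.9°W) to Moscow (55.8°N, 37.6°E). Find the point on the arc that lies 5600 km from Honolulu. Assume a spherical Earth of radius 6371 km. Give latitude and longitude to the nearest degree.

≈ (70°N, 178°W)

From cos δ = sin φ₁ sin φ₂ + cos φ₁ cos φ₂ cos Δλ, the central angle is δ ≈ 1.776 rad (101.8°). The total great-circle distance is δ·R ≈ 1.776 × 6371 ≈ 11318 km, so the target fraction is f = 5600/11318 ≈ 0.495.
Interpolate at f ≈ 0.495 with slerp weights a = sin((1−f)δ)/sin δ ≈ 0.799, b = sin(fδ)/sin δ ≈ 0.787.
p = a·p₁ + b·p₂ ≈ (-0.339, -0.010, 0.941); φ = arcsin(p_z) ≈ 70.17°, λ = atan2(p_y, p_x) ≈ -178.29°.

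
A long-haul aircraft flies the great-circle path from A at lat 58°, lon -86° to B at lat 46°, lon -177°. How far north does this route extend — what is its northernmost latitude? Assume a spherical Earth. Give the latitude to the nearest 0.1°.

≈ 62.5°

The great circle lies in the plane with unit normal n̂ = (p₁ × p₂)/|p₁ × p₂|.
Here n̂_z ≈ -0.462; the vertex latitude is φ_max = arccos|n̂_z| ≈ 62.5°.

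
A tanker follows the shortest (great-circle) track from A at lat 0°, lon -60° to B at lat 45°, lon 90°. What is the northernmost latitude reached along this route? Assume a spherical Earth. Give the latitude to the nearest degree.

≈ 63°

The great circle lies in the plane with unit normal n̂ = (p₁ × p₂)/|p₁ × p₂|.
Here n̂_z ≈ +0.447; the vertex latitude is φ_max = arccos|n̂_z| ≈ 63.4°.
Check via Clairaut: cos φ_max = |cos φ₁| · sin C = cos(0.0°)·sin(26.6°) ≈ 0.447, again giving ≈ 63.4°.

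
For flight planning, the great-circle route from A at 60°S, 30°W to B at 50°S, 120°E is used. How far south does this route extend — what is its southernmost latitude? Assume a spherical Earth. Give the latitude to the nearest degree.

The great circle lies in the plane with unit normal n̂ = (p₁ × p₂)/|p₁ × p₂|.
Here n̂_z ≈ +0.174; the vertex latitude is φ_max = arccos|n̂_z| ≈ 80.0°.

≈ 80°S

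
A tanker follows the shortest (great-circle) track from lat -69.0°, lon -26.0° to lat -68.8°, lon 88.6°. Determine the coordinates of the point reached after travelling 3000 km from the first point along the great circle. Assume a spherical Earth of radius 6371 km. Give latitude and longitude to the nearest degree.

≈ lat -75°, lon 70°

Write both endpoints as unit vectors p₁, p₂ with components (cos φ cos λ, cos φ sin λ, sin φ).
The central angle between the endpoints is δ = arccos(p₁·p₂) ≈ 0.616 rad (35.3°). The total great-circle distance is δ·R ≈ 0.616 × 6371 ≈ 3922 km, so the target fraction is f = 3000/3922 ≈ 0.765.
Interpolate at f ≈ 0.765 with slerp weights a = sin((1−f)δ)/sin δ ≈ 0.250, b = sin(fδ)/sin δ ≈ 0.786.
p = a·p₁ + b·p₂ ≈ (0.087, 0.245, -0.966); φ = arcsin(p_z) ≈ -74.93°, λ = atan2(p_y, p_x) ≈ 70.36°.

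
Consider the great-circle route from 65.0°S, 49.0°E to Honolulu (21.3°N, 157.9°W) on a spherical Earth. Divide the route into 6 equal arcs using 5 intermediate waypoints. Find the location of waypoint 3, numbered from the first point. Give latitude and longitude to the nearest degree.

From cos δ = sin φ₁ sin φ₂ + cos φ₁ cos φ₂ cos Δλ, the central angle is δ ≈ 2.319 rad (132.9°).
Interpolate at f = 3/6 with slerp weights a = sin((1−f)δ)/sin δ ≈ 1.251, b = sin(fδ)/sin δ ≈ 1.251.
p = a·p₁ + b·p₂ ≈ (-0.733, -0.039, -0.679); φ = arcsin(p_z) ≈ -42.78°, λ = atan2(p_y, p_x) ≈ -176.92°.

≈ 43°S, 177°W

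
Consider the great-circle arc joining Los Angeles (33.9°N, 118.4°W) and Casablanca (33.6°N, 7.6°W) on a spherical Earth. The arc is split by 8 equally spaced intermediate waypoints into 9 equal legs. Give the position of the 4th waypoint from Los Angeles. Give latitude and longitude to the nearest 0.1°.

≈ (49.4°N, 70.2°W)

The haversine formula gives a central angle δ ≈ 1.508 rad (86.4°) between the endpoints.
Interpolate at f = 4/9 with slerp weights a = sin((1−f)δ)/sin δ ≈ 0.744, b = sin(fδ)/sin δ ≈ 0.622.
p = a·p₁ + b·p₂ ≈ (0.220, -0.612, 0.760); φ = arcsin(p_z) ≈ 49.43°, λ = atan2(p_y, p_x) ≈ -70.24°.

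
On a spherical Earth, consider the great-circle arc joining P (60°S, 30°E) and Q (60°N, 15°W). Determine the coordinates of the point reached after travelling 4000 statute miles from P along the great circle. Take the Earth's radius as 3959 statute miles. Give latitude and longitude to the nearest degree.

The haversine formula gives a central angle δ ≈ 2.181 rad (125.0°) between the endpoints. The total great-circle distance is δ·R ≈ 2.181 × 3959 ≈ 8635 mi, so the target fraction is f = 4000/8635 ≈ 0.463.
Interpolate at f ≈ 0.463 with slerp weights a = sin((1−f)δ)/sin δ ≈ 1.124, b = sin(fδ)/sin δ ≈ 1.034.
p = a·p₁ + b·p₂ ≈ (0.986, 0.147, -0.078); φ = arcsin(p_z) ≈ -4.49°, λ = atan2(p_y, p_x) ≈ 8.49°.

≈ (4°S, 8°E)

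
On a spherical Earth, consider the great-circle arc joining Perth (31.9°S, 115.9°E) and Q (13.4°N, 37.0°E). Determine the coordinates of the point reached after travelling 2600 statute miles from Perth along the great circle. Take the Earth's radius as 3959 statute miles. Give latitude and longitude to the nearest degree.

≈ (15°S, 79°E)

Convert each endpoint to a unit vector on the sphere (x = cos φ cos λ, y = cos φ sin λ, z = sin φ).
The central angle between the endpoints is δ = arccos(p₁·p₂) ≈ 1.534 rad (87.9°). The total great-circle distance is δ·R ≈ 1.534 × 3959 ≈ 6074 mi, so the target fraction is f = 2600/6074 ≈ 0.428.
Interpolate at f ≈ 0.428 with slerp weights a = sin((1−f)δ)/sin δ ≈ 0.770, b = sin(fδ)/sin δ ≈ 0.611.
p = a·p₁ + b·p₂ ≈ (0.189, 0.945, -0.265); φ = arcsin(p_z) ≈ -15.38°, λ = atan2(p_y, p_x) ≈ 78.68°.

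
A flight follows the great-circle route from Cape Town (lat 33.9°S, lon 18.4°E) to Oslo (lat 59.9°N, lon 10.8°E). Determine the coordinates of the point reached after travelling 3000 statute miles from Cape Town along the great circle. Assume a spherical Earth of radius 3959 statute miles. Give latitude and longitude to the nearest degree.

Write both endpoints as unit vectors p₁, p₂ with components (cos φ cos λ, cos φ sin λ, sin φ).
The central angle between the endpoints is δ = arccos(p₁·p₂) ≈ 1.641 rad (94.0°). The total great-circle distance is δ·R ≈ 1.641 × 3959 ≈ 6496 mi, so the target fraction is f = 3000/6496 ≈ 0.462.
Interpolate at f ≈ 0.462 with slerp weights a = sin((1−f)δ)/sin δ ≈ 0.775, b = sin(fδ)/sin δ ≈ 0.689.
p = a·p₁ + b·p₂ ≈ (0.949, 0.268, 0.164); φ = arcsin(p_z) ≈ 9.44°, λ = atan2(p_y, p_x) ≈ 15.74°.

≈ lat 9°N, lon 16°E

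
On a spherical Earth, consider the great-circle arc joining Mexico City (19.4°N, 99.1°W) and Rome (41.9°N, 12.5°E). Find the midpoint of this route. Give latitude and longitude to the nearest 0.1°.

Convert each endpoint to a unit vector on the sphere (x = cos φ cos λ, y = cos φ sin λ, z = sin φ).
The central angle between the endpoints is δ = arccos(p₁·p₂) ≈ 1.607 rad (92.1°).
Interpolate at f = 1/2 with slerp weights a = sin((1−f)δ)/sin δ ≈ 0.720, b = sin(fδ)/sin δ ≈ 0.720.
p = a·p₁ + b·p₂ ≈ (0.416, -0.555, 0.720); φ = arcsin(p_z) ≈ 46.09°, λ = atan2(p_y, p_x) ≈ -53.14°.

≈ 46.1°N, 53.1°W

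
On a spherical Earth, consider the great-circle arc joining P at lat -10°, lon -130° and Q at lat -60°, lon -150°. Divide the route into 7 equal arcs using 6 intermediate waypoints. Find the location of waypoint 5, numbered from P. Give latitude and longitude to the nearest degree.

Write both endpoints as unit vectors p₁, p₂ with components (cos φ cos λ, cos φ sin λ, sin φ).
The central angle between the endpoints is δ = arccos(p₁·p₂) ≈ 0.911 rad (52.2°).
Interpolate at f = 5/7 with slerp weights a = sin((1−f)δ)/sin δ ≈ 0.326, b = sin(fδ)/sin δ ≈ 0.767.
p = a·p₁ + b·p₂ ≈ (-0.538, -0.437, -0.720); φ = arcsin(p_z) ≈ -46.09°, λ = atan2(p_y, p_x) ≈ -140.90°.

≈ lat -46°, lon -141°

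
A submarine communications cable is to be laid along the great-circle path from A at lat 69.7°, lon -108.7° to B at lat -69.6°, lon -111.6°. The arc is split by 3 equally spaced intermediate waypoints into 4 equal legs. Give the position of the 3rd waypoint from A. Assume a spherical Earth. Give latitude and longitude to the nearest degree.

From cos δ = sin φ₁ sin φ₂ + cos φ₁ cos φ₂ cos Δλ, the central angle is δ ≈ 2.431 rad (139.3°).
Interpolate at f = 3/4 with slerp weights a = sin((1−f)δ)/sin δ ≈ 0.876, b = sin(fδ)/sin δ ≈ 1.485.
p = a·p₁ + b·p₂ ≈ (-0.288, -0.769, -0.570); φ = arcsin(p_z) ≈ -34.78°, λ = atan2(p_y, p_x) ≈ -110.53°.

≈ lat -35°, lon -111°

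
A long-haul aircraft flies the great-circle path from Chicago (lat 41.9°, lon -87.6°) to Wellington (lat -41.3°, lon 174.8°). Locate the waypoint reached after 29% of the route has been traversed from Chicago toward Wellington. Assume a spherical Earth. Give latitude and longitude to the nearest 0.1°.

≈ lat 19.5°, lon -119.6°

The haversine formula gives a central angle δ ≈ 2.111 rad (121.0°) between the endpoints.
Interpolate at f = 0.29 with slerp weights a = sin((1−f)δ)/sin δ ≈ 1.163, b = sin(fδ)/sin δ ≈ 0.670.
p = a·p₁ + b·p₂ ≈ (-0.465, -0.820, 0.334); φ = arcsin(p_z) ≈ 19.54°, λ = atan2(p_y, p_x) ≈ -119.59°.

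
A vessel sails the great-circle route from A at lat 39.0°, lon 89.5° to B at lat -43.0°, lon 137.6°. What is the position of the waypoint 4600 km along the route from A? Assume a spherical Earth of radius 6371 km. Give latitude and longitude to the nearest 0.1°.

≈ lat 2.4°, lon 110.6°

Write both endpoints as unit vectors p₁, p₂ with components (cos φ cos λ, cos φ sin λ, sin φ).
The central angle between the endpoints is δ = arccos(p₁·p₂) ≈ 1.620 rad (92.8°). The total great-circle distance is δ·R ≈ 1.620 × 6371 ≈ 10324 km, so the target fraction is f = 4600/10324 ≈ 0.446.
Interpolate at f ≈ 0.446 with slerp weights a = sin((1−f)δ)/sin δ ≈ 0.783, b = sin(fδ)/sin δ ≈ 0.662.
p = a·p₁ + b·p₂ ≈ (-0.352, 0.935, 0.042); φ = arcsin(p_z) ≈ 2.39°, λ = atan2(p_y, p_x) ≈ 110.63°.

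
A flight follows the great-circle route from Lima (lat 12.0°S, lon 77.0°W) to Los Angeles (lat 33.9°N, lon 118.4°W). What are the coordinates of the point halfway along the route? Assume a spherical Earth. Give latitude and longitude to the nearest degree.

From cos δ = sin φ₁ sin φ₂ + cos φ₁ cos φ₂ cos Δλ, the central angle is δ ≈ 1.055 rad (60.5°).
Interpolate at f = 1/2 with slerp weights a = sin((1−f)δ)/sin δ ≈ 0.579, b = sin(fδ)/sin δ ≈ 0.579.
p = a·p₁ + b·p₂ ≈ (-0.101, -0.974, 0.202); φ = arcsin(p_z) ≈ 11.68°, λ = atan2(p_y, p_x) ≈ -95.93°.

≈ lat 12°N, lon 96°W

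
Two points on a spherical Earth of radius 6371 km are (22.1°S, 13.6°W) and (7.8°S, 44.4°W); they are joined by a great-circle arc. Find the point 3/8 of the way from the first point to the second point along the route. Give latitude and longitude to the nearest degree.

The haversine formula gives a central angle δ ≈ 0.574 rad (32.9°) between the endpoints.
Interpolate at f = 3/8 with slerp weights a = sin((1−f)δ)/sin δ ≈ 0.647, b = sin(fδ)/sin δ ≈ 0.393.
p = a·p₁ + b·p₂ ≈ (0.861, -0.414, -0.297); φ = arcsin(p_z) ≈ -17.26°, λ = atan2(p_y, p_x) ≈ -25.66°.

≈ (17°S, 26°W)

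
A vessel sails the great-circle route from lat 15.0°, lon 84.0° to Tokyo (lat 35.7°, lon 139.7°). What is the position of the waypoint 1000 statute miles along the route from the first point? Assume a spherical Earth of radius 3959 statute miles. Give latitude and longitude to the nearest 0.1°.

≈ lat 22.6°, lon 97.0°

The haversine formula gives a central angle δ ≈ 0.936 rad (53.6°) between the endpoints. The total great-circle distance is δ·R ≈ 0.936 × 3959 ≈ 3705 mi, so the target fraction is f = 1000/3705 ≈ 0.270.
Interpolate at f ≈ 0.270 with slerp weights a = sin((1−f)δ)/sin δ ≈ 0.784, b = sin(fδ)/sin δ ≈ 0.310.
p = a·p₁ + b·p₂ ≈ (-0.113, 0.916, 0.384); φ = arcsin(p_z) ≈ 22.59°, λ = atan2(p_y, p_x) ≈ 97.03°.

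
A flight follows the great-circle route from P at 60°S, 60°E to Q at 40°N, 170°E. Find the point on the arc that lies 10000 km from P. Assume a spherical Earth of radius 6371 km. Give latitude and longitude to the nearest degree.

≈ 4°N, 143°E

Convert each endpoint to a unit vector on the sphere (x = cos φ cos λ, y = cos φ sin λ, z = sin φ).
The central angle between the endpoints is δ = arccos(p₁·p₂) ≈ 2.329 rad (133.4°). The total great-circle distance is δ·R ≈ 2.329 × 6371 ≈ 14839 km, so the target fraction is f = 10000/14839 ≈ 0.674.
Interpolate at f ≈ 0.674 with slerp weights a = sin((1−f)δ)/sin δ ≈ 0.948, b = sin(fδ)/sin δ ≈ 1.377.
p = a·p₁ + b·p₂ ≈ (-0.802, 0.594, 0.064); φ = arcsin(p_z) ≈ 3.67°, λ = atan2(p_y, p_x) ≈ 143.48°.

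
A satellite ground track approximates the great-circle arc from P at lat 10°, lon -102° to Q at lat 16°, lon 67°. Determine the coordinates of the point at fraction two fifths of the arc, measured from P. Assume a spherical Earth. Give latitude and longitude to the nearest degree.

≈ lat 61°, lon -57°

From cos δ = sin φ₁ sin φ₂ + cos φ₁ cos φ₂ cos Δλ, the central angle is δ ≈ 2.650 rad (151.8°).
Interpolate at f = 2/5 with slerp weights a = sin((1−f)δ)/sin δ ≈ 2.117, b = sin(fδ)/sin δ ≈ 1.847.
p = a·p₁ + b·p₂ ≈ (0.260, -0.405, 0.877); φ = arcsin(p_z) ≈ 61.23°, λ = atan2(p_y, p_x) ≈ -57.28°.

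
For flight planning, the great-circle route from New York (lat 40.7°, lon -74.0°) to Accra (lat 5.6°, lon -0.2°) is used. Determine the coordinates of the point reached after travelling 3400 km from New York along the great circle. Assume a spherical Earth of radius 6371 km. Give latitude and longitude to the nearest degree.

Convert each endpoint to a unit vector on the sphere (x = cos φ cos λ, y = cos φ sin λ, z = sin φ).
The central angle between the endpoints is δ = arccos(p₁·p₂) ≈ 1.293 rad (74.1°). The total great-circle distance is δ·R ≈ 1.293 × 6371 ≈ 8238 km, so the target fraction is f = 3400/8238 ≈ 0.413.
Interpolate at f ≈ 0.413 with slerp weights a = sin((1−f)δ)/sin δ ≈ 0.716, b = sin(fδ)/sin δ ≈ 0.529.
p = a·p₁ + b·p₂ ≈ (0.676, -0.524, 0.518); φ = arcsin(p_z) ≈ 31.23°, λ = atan2(p_y, p_x) ≈ -37.76°.

≈ lat 31°, lon -38°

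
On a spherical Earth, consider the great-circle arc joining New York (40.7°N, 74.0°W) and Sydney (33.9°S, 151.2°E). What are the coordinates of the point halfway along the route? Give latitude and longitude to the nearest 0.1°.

≈ (8.7°N, 147.6°W)

Convert each endpoint to a unit vector on the sphere (x = cos φ cos λ, y = cos φ sin λ, z = sin φ).
The central angle between the endpoints is δ = arccos(p₁·p₂) ≈ 2.510 rad (143.8°).
Interpolate at f = 1/2 with slerp weights a = sin((1−f)δ)/sin δ ≈ 1.610, b = sin(fδ)/sin δ ≈ 1.610.
p = a·p₁ + b·p₂ ≈ (-0.835, -0.530, 0.152); φ = arcsin(p_z) ≈ 8.74°, λ = atan2(p_y, p_x) ≈ -147.61°.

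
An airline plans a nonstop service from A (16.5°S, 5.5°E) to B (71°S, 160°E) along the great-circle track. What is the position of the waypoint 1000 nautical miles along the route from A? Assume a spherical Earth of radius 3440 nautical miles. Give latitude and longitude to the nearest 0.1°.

≈ (33.0°S, 8.2°E)

Convert each endpoint to a unit vector on the sphere (x = cos φ cos λ, y = cos φ sin λ, z = sin φ).
The central angle between the endpoints is δ = arccos(p₁·p₂) ≈ 1.584 rad (90.8°). The total great-circle distance is δ·R ≈ 1.584 × 3440 ≈ 5449 nmi, so the target fraction is f = 1000/5449 ≈ 0.184.
Interpolate at f ≈ 0.184 with slerp weights a = sin((1−f)δ)/sin δ ≈ 0.962, b = sin(fδ)/sin δ ≈ 0.287.
p = a·p₁ + b·p₂ ≈ (0.830, 0.120, -0.544); φ = arcsin(p_z) ≈ -32.97°, λ = atan2(p_y, p_x) ≈ 8.24°.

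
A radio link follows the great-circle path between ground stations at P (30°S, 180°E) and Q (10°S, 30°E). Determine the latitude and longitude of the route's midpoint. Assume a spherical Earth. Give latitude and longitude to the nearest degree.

The haversine formula gives a central angle δ ≈ 2.281 rad (130.7°) between the endpoints.
Interpolate at f = 1/2 with slerp weights a = sin((1−f)δ)/sin δ ≈ 1.198, b = sin(fδ)/sin δ ≈ 1.198.
p = a·p₁ + b·p₂ ≈ (-0.016, 0.590, -0.807); φ = arcsin(p_z) ≈ -53.83°, λ = atan2(p_y, p_x) ≈ 91.53°.

≈ (54°S, 92°E)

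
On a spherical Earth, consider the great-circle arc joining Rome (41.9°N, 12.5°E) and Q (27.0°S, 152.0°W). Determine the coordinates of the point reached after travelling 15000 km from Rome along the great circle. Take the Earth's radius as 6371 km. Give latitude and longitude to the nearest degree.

The haversine formula gives a central angle δ ≈ 2.800 rad (160.4°) between the endpoints. The total great-circle distance is δ·R ≈ 2.800 × 6371 ≈ 17839 km, so the target fraction is f = 15000/17839 ≈ 0.841.
Interpolate at f ≈ 0.841 with slerp weights a = sin((1−f)δ)/sin δ ≈ 1.287, b = sin(fδ)/sin δ ≈ 2.115.
p = a·p₁ + b·p₂ ≈ (-0.729, -0.677, -0.101); φ = arcsin(p_z) ≈ -5.78°, λ = atan2(p_y, p_x) ≈ -137.09°.

≈ (6°S, 137°W)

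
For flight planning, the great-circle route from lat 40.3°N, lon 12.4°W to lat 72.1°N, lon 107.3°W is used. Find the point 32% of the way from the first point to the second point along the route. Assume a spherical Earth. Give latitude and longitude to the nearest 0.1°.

The haversine formula gives a central angle δ ≈ 0.933 rad (53.5°) between the endpoints.
Interpolate at f = 0.32 with slerp weights a = sin((1−f)δ)/sin δ ≈ 0.738, b = sin(fδ)/sin δ ≈ 0.366.
p = a·p₁ + b·p₂ ≈ (0.516, -0.228, 0.826); φ = arcsin(p_z) ≈ 55.65°, λ = atan2(p_y, p_x) ≈ -23.86°.

≈ lat 55.6°N, lon 23.9°W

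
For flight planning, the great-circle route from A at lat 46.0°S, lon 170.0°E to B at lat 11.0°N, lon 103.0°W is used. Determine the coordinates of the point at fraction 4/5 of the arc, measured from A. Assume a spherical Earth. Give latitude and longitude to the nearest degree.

≈ lat 3°S, lon 116°W

Convert each endpoint to a unit vector on the sphere (x = cos φ cos λ, y = cos φ sin λ, z = sin φ).
The central angle between the endpoints is δ = arccos(p₁·p₂) ≈ 1.673 rad (95.8°).
Interpolate at f = 4/5 with slerp weights a = sin((1−f)δ)/sin δ ≈ 0.330, b = sin(fδ)/sin δ ≈ 0.978.
p = a·p₁ + b·p₂ ≈ (-0.442, -0.896, -0.051); φ = arcsin(p_z) ≈ -2.91°, λ = atan2(p_y, p_x) ≈ -116.25°.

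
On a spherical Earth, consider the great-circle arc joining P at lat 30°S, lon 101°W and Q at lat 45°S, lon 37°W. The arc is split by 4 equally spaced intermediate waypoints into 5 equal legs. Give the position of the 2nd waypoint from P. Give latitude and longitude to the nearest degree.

≈ lat 40°S, lon 79°W

The haversine formula gives a central angle δ ≈ 0.900 rad (51.5°) between the endpoints.
Interpolate at f = 2/5 with slerp weights a = sin((1−f)δ)/sin δ ≈ 0.656, b = sin(fδ)/sin δ ≈ 0.450.
p = a·p₁ + b·p₂ ≈ (0.145, -0.749, -0.646); φ = arcsin(p_z) ≈ -40.25°, λ = atan2(p_y, p_x) ≈ -79.01°.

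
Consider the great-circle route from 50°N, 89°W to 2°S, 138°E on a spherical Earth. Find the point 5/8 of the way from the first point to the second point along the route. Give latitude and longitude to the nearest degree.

≈ 34°N, 165°E

Convert each endpoint to a unit vector on the sphere (x = cos φ cos λ, y = cos φ sin λ, z = sin φ).
The central angle between the endpoints is δ = arccos(p₁·p₂) ≈ 2.054 rad (117.7°).
Interpolate at f = 5/8 with slerp weights a = sin((1−f)δ)/sin δ ≈ 0.787, b = sin(fδ)/sin δ ≈ 1.083.
p = a·p₁ + b·p₂ ≈ (-0.796, 0.219, 0.565); φ = arcsin(p_z) ≈ 34.38°, λ = atan2(p_y, p_x) ≈ 164.62°.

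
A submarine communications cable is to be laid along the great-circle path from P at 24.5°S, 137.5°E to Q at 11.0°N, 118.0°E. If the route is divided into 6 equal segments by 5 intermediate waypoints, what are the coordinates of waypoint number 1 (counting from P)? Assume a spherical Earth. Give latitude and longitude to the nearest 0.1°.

≈ 18.7°S, 133.9°E

Convert each endpoint to a unit vector on the sphere (x = cos φ cos λ, y = cos φ sin λ, z = sin φ).
The central angle between the endpoints is δ = arccos(p₁·p₂) ≈ 0.703 rad (40.3°).
Interpolate at f = 1/6 with slerp weights a = sin((1−f)δ)/sin δ ≈ 0.855, b = sin(fδ)/sin δ ≈ 0.181.
p = a·p₁ + b·p₂ ≈ (-0.657, 0.682, -0.320); φ = arcsin(p_z) ≈ -18.67°, λ = atan2(p_y, p_x) ≈ 133.91°.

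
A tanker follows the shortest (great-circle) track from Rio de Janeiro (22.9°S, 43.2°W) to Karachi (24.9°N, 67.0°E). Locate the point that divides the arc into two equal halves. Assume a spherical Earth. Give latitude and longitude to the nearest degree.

Write both endpoints as unit vectors p₁, p₂ with components (cos φ cos λ, cos φ sin λ, sin φ).
The central angle between the endpoints is δ = arccos(p₁·p₂) ≈ 2.040 rad (116.9°).
Interpolate at f = 1/2 with slerp weights a = sin((1−f)δ)/sin δ ≈ 0.956, b = sin(fδ)/sin δ ≈ 0.956.
p = a·p₁ + b·p₂ ≈ (0.980, 0.195, 0.030); φ = arcsin(p_z) ≈ 1.75°, λ = atan2(p_y, p_x) ≈ 11.26°.

≈ 2°N, 11°E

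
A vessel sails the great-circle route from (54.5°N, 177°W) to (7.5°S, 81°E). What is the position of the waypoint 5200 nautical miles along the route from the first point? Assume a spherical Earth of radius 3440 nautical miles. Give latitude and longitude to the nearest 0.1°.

Write both endpoints as unit vectors p₁, p₂ with components (cos φ cos λ, cos φ sin λ, sin φ).
The central angle between the endpoints is δ = arccos(p₁·p₂) ≈ 1.799 rad (103.1°). The total great-circle distance is δ·R ≈ 1.799 × 3440 ≈ 6188 nmi, so the target fraction is f = 5200/6188 ≈ 0.840.
Interpolate at f ≈ 0.840 with slerp weights a = sin((1−f)δ)/sin δ ≈ 0.291, b = sin(fδ)/sin δ ≈ 1.025.
p = a·p₁ + b·p₂ ≈ (-0.010, 0.995, 0.103); φ = arcsin(p_z) ≈ 5.91°, λ = atan2(p_y, p_x) ≈ 90.56°.

≈ (5.9°N, 90.6°E)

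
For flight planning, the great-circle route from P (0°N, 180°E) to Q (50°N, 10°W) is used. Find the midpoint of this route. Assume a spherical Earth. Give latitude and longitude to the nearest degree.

Write both endpoints as unit vectors p₁, p₂ with components (cos φ cos λ, cos φ sin λ, sin φ).
The central angle between the endpoints is δ = arccos(p₁·p₂) ≈ 2.256 rad (129.3°).
Interpolate at f = 1/2 with slerp weights a = sin((1−f)δ)/sin δ ≈ 1.167, b = sin(fδ)/sin δ ≈ 1.167.
p = a·p₁ + b·p₂ ≈ (-0.428, -0.130, 0.894); φ = arcsin(p_z) ≈ 63.40°, λ = atan2(p_y, p_x) ≈ -163.08°.

≈ (63°N, 163°W)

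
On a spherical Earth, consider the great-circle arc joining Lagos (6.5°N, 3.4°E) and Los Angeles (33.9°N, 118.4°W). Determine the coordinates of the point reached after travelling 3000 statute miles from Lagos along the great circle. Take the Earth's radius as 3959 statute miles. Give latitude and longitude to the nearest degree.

Convert each endpoint to a unit vector on the sphere (x = cos φ cos λ, y = cos φ sin λ, z = sin φ).
The central angle between the endpoints is δ = arccos(p₁·p₂) ≈ 1.951 rad (111.8°). The total great-circle distance is δ·R ≈ 1.951 × 3959 ≈ 7725 mi, so the target fraction is f = 3000/7725 ≈ 0.388.
Interpolate at f ≈ 0.388 with slerp weights a = sin((1−f)δ)/sin δ ≈ 1.001, b = sin(fδ)/sin δ ≈ 0.740.
p = a·p₁ + b·p₂ ≈ (0.701, -0.481, 0.526); φ = arcsin(p_z) ≈ 31.75°, λ = atan2(p_y, p_x) ≈ -34.49°.

≈ 32°N, 34°W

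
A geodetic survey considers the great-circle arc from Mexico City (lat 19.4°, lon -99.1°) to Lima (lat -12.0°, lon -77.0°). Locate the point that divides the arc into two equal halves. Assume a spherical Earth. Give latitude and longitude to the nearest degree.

≈ lat 4°, lon -88°

The haversine formula gives a central angle δ ≈ 0.667 rad (38.2°) between the endpoints.
Interpolate at f = 1/2 with slerp weights a = sin((1−f)δ)/sin δ ≈ 0.529, b = sin(fδ)/sin δ ≈ 0.529.
p = a·p₁ + b·p₂ ≈ (0.037, -0.997, 0.066); φ = arcsin(p_z) ≈ 3.77°, λ = atan2(p_y, p_x) ≈ -87.85°.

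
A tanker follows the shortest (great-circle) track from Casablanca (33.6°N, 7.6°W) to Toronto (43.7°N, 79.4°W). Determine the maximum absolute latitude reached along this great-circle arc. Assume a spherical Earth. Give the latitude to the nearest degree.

≈ 46°N

The great circle lies in the plane with unit normal n̂ = (p₁ × p₂)/|p₁ × p₂|.
Here n̂_z ≈ -0.696; the vertex latitude is φ_max = arccos|n̂_z| ≈ 45.9°.
Check via Clairaut: cos φ_max = |cos φ₁| · sin C = cos(33.6°)·sin(56.7°) ≈ 0.696, again giving ≈ 45.9°.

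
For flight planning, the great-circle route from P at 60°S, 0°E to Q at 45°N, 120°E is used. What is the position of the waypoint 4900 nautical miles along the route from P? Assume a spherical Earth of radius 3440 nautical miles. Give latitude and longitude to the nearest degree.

Write both endpoints as unit vectors p₁, p₂ with components (cos φ cos λ, cos φ sin λ, sin φ).
The central angle between the endpoints is δ = arccos(p₁·p₂) ≈ 2.480 rad (142.1°). The total great-circle distance is δ·R ≈ 2.480 × 3440 ≈ 8532 nmi, so the target fraction is f = 4900/8532 ≈ 0.574.
Interpolate at f ≈ 0.574 with slerp weights a = sin((1−f)δ)/sin δ ≈ 1.417, b = sin(fδ)/sin δ ≈ 1.611.
p = a·p₁ + b·p₂ ≈ (0.139, 0.986, -0.088); φ = arcsin(p_z) ≈ -5.06°, λ = atan2(p_y, p_x) ≈ 81.98°.

≈ 5°S, 82°E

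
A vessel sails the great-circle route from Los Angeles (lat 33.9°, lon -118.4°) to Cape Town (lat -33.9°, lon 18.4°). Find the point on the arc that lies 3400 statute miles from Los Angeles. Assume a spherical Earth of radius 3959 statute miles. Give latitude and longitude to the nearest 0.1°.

≈ lat 13.2°, lon -69.0°

Convert each endpoint to a unit vector on the sphere (x = cos φ cos λ, y = cos φ sin λ, z = sin φ).
The central angle between the endpoints is δ = arccos(p₁·p₂) ≈ 2.521 rad (144.4°). The total great-circle distance is δ·R ≈ 2.521 × 3959 ≈ 9979 mi, so the target fraction is f = 3400/9979 ≈ 0.341.
Interpolate at f ≈ 0.341 with slerp weights a = sin((1−f)δ)/sin δ ≈ 1.711, b = sin(fδ)/sin δ ≈ 1.301.
p = a·p₁ + b·p₂ ≈ (0.349, -0.909, 0.229); φ = arcsin(p_z) ≈ 13.23°, λ = atan2(p_y, p_x) ≈ -68.99°.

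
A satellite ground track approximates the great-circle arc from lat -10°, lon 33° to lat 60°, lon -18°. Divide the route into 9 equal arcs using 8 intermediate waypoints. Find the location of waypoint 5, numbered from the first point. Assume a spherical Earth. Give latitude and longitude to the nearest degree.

Write both endpoints as unit vectors p₁, p₂ with components (cos φ cos λ, cos φ sin λ, sin φ).
The central angle between the endpoints is δ = arccos(p₁·p₂) ≈ 1.411 rad (80.8°).
Interpolate at f = 5/9 with slerp weights a = sin((1−f)δ)/sin δ ≈ 0.594, b = sin(fδ)/sin δ ≈ 0.715.
p = a·p₁ + b·p₂ ≈ (0.831, 0.208, 0.516); φ = arcsin(p_z) ≈ 31.07°, λ = atan2(p_y, p_x) ≈ 14.07°.

≈ lat 31°, lon 14°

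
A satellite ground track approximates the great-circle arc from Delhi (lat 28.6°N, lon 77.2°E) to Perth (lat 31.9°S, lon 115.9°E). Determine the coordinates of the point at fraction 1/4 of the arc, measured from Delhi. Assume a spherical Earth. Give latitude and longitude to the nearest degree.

Convert each endpoint to a unit vector on the sphere (x = cos φ cos λ, y = cos φ sin λ, z = sin φ).
The central angle between the endpoints is δ = arccos(p₁·p₂) ≈ 1.236 rad (70.8°).
Interpolate at f = 1/4 with slerp weights a = sin((1−f)δ)/sin δ ≈ 0.847, b = sin(fδ)/sin δ ≈ 0.322.
p = a·p₁ + b·p₂ ≈ (0.045, 0.971, 0.235); φ = arcsin(p_z) ≈ 13.60°, λ = atan2(p_y, p_x) ≈ 87.33°.

≈ lat 14°N, lon 87°E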